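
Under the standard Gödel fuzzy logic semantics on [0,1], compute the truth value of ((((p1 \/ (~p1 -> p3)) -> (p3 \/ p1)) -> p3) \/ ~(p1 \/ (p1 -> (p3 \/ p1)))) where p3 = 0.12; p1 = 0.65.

~p1: Gödel ¬ of 0.65 = 0 (operand ≠ 0)
(~p1 -> p3): 0 ≤ 0.12, so result = 1
(p1 \/ (~p1 -> p3)) = max(0.65, 1) = 1
(p3 \/ p1) = max(0.12, 0.65) = 0.65
((p1 \/ (~p1 -> p3)) -> (p3 \/ p1)): 1 > 0.65, so result = 0.65
(((p1 \/ (~p1 -> p3)) -> (p3 \/ p1)) -> p3): 0.65 > 0.12, so result = 0.12
(p3 \/ p1) = max(0.12, 0.65) = 0.65
(p1 -> (p3 \/ p1)): 0.65 ≤ 0.65, so result = 1
(p1 \/ (p1 -> (p3 \/ p1))) = max(0.65, 1) = 1
~(p1 \/ (p1 -> (p3 \/ p1))): Gödel ¬ of 1 = 0 (operand ≠ 0)
((((p1 \/ (~p1 -> p3)) -> (p3 \/ p1)) -> p3) \/ ~(p1 \/ (p1 -> (p3 \/ p1)))) = max(0.12, 0) = 0.12

0.12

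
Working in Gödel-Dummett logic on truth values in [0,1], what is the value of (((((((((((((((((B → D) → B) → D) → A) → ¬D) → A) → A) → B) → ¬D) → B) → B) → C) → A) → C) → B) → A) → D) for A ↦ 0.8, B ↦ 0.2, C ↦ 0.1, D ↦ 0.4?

0.40

(B → D): 0.2 ≤ 0.4, so result = 1
((B → D) → B): 1 > 0.2, so result = 0.2
(((B → D) → B) → D): 0.2 ≤ 0.4, so result = 1
((((B → D) → B) → D) → A): 1 > 0.8, so result = 0.8
¬D: Gödel ¬ of 0.4 = 0 (operand ≠ 0)
(((((B → D) → B) → D) → A) → ¬D): 0.8 > 0, so result = 0
((((((B → D) → B) → D) → A) → ¬D) → A): 0 ≤ 0.8, so result = 1
(((((((B → D) → B) → D) → A) → ¬D) → A) → A): 1 > 0.8, so result = 0.8
((((((((B → D) → B) → D) → A) → ¬D) → A) → A) → B): 0.8 > 0.2, so result = 0.2
¬D: Gödel ¬ of 0.4 = 0 (operand ≠ 0)
(((((((((B → D) → B) → D) → A) → ¬D) → A) → A) → B) → ¬D): 0.2 > 0, so result = 0
((((((((((B → D) → B) → D) → A) → ¬D) → A) → A) → B) → ¬D) → B): 0 ≤ 0.2, so result = 1
(((((((((((B → D) → B) → D) → A) → ¬D) → A) → A) → B) → ¬D) → B) → B): 1 > 0.2, so result = 0.2
((((((((((((B → D) → B) → D) → A) → ¬D) → A) → A) → B) → ¬D) → B) → B) → C): 0.2 > 0.1, so result = 0.1
(((((((((((((B → D) → B) → D) → A) → ¬D) → A) → A) → B) → ¬D) → B) → B) → C) → A): 0.1 ≤ 0.8, so result = 1
((((((((((((((B → D) → B) → D) → A) → ¬D) → A) → A) → B) → ¬D) → B) → B) → C) → A) → C): 1 > 0.1, so result = 0.1
(((((((((((((((B → D) → B) → D) → A) → ¬D) → A) → A) → B) → ¬D) → B) → B) → C) → A) → C) → B): 0.1 ≤ 0.2, so result = 1
((((((((((((((((B → D) → B) → D) → A) → ¬D) → A) → A) → B) → ¬D) → B) → B) → C) → A) → C) → B) → A): 1 > 0.8, so result = 0.8
(((((((((((((((((B → D) → B) → D) → A) → ¬D) → A) → A) → B) → ¬D) → B) → B) → C) → A) → C) → B) → A) → D): 0.8 > 0.4, so result = 0.4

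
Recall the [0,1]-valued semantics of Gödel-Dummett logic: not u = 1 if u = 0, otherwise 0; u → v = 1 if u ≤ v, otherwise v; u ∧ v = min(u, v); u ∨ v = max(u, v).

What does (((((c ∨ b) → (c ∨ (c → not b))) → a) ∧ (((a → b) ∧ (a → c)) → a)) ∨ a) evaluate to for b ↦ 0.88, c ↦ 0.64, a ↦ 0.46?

(c ∨ b) = max(0.64, 0.88) = 0.88
not b: Gödel ¬ of 0.88 = 0 (operand ≠ 0)
(c → not b): 0.64 > 0, so result = 0
(c ∨ (c → not b)) = max(0.64, 0) = 0.64
((c ∨ b) → (c ∨ (c → not b))): 0.88 > 0.64, so result = 0.64
(((c ∨ b) → (c ∨ (c → not b))) → a): 0.64 > 0.46, so result = 0.46
(a → b): 0.46 ≤ 0.88, so result = 1
(a → c): 0.46 ≤ 0.64, so result = 1
((a → b) ∧ (a → c)) = min(1, 1) = 1
(((a → b) ∧ (a → c)) → a): 1 > 0.46, so result = 0.46
((((c ∨ b) → (c ∨ (c → not b))) → a) ∧ (((a → b) ∧ (a → c)) → a)) = min(0.46, 0.46) = 0.46
(((((c ∨ b) → (c ∨ (c → not b))) → a) ∧ (((a → b) ∧ (a → c)) → a)) ∨ a) = max(0.46, 0.46) = 0.46

0.46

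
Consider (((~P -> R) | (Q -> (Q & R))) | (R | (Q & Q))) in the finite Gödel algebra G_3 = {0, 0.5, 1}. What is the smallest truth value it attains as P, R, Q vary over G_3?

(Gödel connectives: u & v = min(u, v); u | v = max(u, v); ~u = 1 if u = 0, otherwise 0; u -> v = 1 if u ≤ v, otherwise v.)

The minimum is attained at P = 0, R = 0, Q = 0.5:
  ~P: Gödel ¬ of 0 = 1 (operand is 0)
  (~P -> R): 1 > 0, so result = 0
  (Q & R) = min(0.5, 0) = 0
  (Q -> (Q & R)): 0.5 > 0, so result = 0
  ((~P -> R) | (Q -> (Q & R))) = max(0, 0) = 0
  (Q & Q) = min(0.5, 0.5) = 0.5
  (R | (Q & Q)) = max(0, 0.5) = 0.5
  (((~P -> R) | (Q -> (Q & R))) | (R | (Q & Q))) = max(0, 0.5) = 0.5
Checking all 27 assignments confirms none give a value below 0.50.

0.50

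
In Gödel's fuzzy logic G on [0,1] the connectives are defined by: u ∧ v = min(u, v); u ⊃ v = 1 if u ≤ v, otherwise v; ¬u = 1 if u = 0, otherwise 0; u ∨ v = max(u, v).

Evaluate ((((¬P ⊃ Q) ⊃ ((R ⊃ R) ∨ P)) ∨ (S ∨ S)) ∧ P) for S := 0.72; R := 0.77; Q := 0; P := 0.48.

¬P: Gödel ¬ of 0.48 = 0 (operand ≠ 0)
(¬P ⊃ Q): 0 ≤ 0, so result = 1
(R ⊃ R): 0.77 ≤ 0.77, so result = 1
((R ⊃ R) ∨ P) = max(1, 0.48) = 1
((¬P ⊃ Q) ⊃ ((R ⊃ R) ∨ P)): 1 ≤ 1, so result = 1
(S ∨ S) = max(0.72, 0.72) = 0.72
(((¬P ⊃ Q) ⊃ ((R ⊃ R) ∨ P)) ∨ (S ∨ S)) = max(1, 0.72) = 1
((((¬P ⊃ Q) ⊃ ((R ⊃ R) ∨ P)) ∨ (S ∨ S)) ∧ P) = min(1, 0.48) = 0.48

0.48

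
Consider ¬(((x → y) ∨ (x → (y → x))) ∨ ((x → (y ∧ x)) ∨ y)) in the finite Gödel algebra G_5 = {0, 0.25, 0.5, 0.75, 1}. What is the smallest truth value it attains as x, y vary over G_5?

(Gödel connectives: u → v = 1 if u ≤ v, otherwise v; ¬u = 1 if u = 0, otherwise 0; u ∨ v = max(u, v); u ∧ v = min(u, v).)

0.00

The minimum is attained at x = 0, y = 0:
  (x → y): 0 ≤ 0, so result = 1
  (y → x): 0 ≤ 0, so result = 1
  (x → (y → x)): 0 ≤ 1, so result = 1
  ((x → y) ∨ (x → (y → x))) = max(1, 1) = 1
  (y ∧ x) = min(0, 0) = 0
  (x → (y ∧ x)): 0 ≤ 0, so result = 1
  ((x → (y ∧ x)) ∨ y) = max(1, 0) = 1
  (((x → y) ∨ (x → (y → x))) ∨ ((x → (y ∧ x)) ∨ y)) = max(1, 1) = 1
  ¬(((x → y) ∨ (x → (y → x))) ∨ ((x → (y ∧ x)) ∨ y)): Gödel ¬ of 1 = 0 (operand ≠ 0)
Checking all 25 assignments confirms none give a value below 0.00.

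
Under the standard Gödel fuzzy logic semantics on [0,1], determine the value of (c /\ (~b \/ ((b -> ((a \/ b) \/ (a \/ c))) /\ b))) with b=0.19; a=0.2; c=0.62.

~b: Gödel ¬ of 0.19 = 0 (operand ≠ 0)
(a \/ b) = max(0.2, 0.19) = 0.2
(a \/ c) = max(0.2, 0.62) = 0.62
((a \/ b) \/ (a \/ c)) = max(0.2, 0.62) = 0.62
(b -> ((a \/ b) \/ (a \/ c))): 0.19 ≤ 0.62, so result = 1
((b -> ((a \/ b) \/ (a \/ c))) /\ b) = min(1, 0.19) = 0.19
(~b \/ ((b -> ((a \/ b) \/ (a \/ c))) /\ b)) = max(0, 0.19) = 0.19
(c /\ (~b \/ ((b -> ((a \/ b) \/ (a \/ c))) /\ b))) = min(0.62, 0.19) = 0.19

0.19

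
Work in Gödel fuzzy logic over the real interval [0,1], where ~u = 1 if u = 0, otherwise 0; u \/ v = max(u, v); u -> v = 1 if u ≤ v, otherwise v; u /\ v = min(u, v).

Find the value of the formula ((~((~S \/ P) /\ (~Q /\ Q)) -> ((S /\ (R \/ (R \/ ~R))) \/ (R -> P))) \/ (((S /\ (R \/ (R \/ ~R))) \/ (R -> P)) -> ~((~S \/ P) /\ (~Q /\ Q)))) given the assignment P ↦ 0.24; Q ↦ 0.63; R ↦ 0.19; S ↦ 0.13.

~S: Gödel ¬ of 0.13 = 0 (operand ≠ 0)
(~S \/ P) = max(0, 0.24) = 0.24
~Q: Gödel ¬ of 0.63 = 0 (operand ≠ 0)
(~Q /\ Q) = min(0, 0.63) = 0
((~S \/ P) /\ (~Q /\ Q)) = min(0.24, 0) = 0
~((~S \/ P) /\ (~Q /\ Q)): Gödel ¬ of 0 = 1 (operand is 0)
~R: Gödel ¬ of 0.19 = 0 (operand ≠ 0)
(R \/ ~R) = max(0.19, 0) = 0.19
(R \/ (R \/ ~R)) = max(0.19, 0.19) = 0.19
(S /\ (R \/ (R \/ ~R))) = min(0.13, 0.19) = 0.13
(R -> P): 0.19 ≤ 0.24, so result = 1
((S /\ (R \/ (R \/ ~R))) \/ (R -> P)) = max(0.13, 1) = 1
(~((~S \/ P) /\ (~Q /\ Q)) -> ((S /\ (R \/ (R \/ ~R))) \/ (R -> P))): 1 ≤ 1, so result = 1
~R: Gödel ¬ of 0.19 = 0 (operand ≠ 0)
(R \/ ~R) = max(0.19, 0) = 0.19
(R \/ (R \/ ~R)) = max(0.19, 0.19) = 0.19
(S /\ (R \/ (R \/ ~R))) = min(0.13, 0.19) = 0.13
(R -> P): 0.19 ≤ 0.24, so result = 1
((S /\ (R \/ (R \/ ~R))) \/ (R -> P)) = max(0.13, 1) = 1
~S: Gödel ¬ of 0.13 = 0 (operand ≠ 0)
(~S \/ P) = max(0, 0.24) = 0.24
~Q: Gödel ¬ of 0.63 = 0 (operand ≠ 0)
(~Q /\ Q) = min(0, 0.63) = 0
((~S \/ P) /\ (~Q /\ Q)) = min(0.24, 0) = 0
~((~S \/ P) /\ (~Q /\ Q)): Gödel ¬ of 0 = 1 (operand is 0)
(((S /\ (R \/ (R \/ ~R))) \/ (R -> P)) -> ~((~S \/ P) /\ (~Q /\ Q))): 1 ≤ 1, so result = 1
((~((~S \/ P) /\ (~Q /\ Q)) -> ((S /\ (R \/ (R \/ ~R))) \/ (R -> P))) \/ (((S /\ (R \/ (R \/ ~R))) \/ (R -> P)) -> ~((~S \/ P) /\ (~Q /\ Q)))) = max(1, 1) = 1

1.00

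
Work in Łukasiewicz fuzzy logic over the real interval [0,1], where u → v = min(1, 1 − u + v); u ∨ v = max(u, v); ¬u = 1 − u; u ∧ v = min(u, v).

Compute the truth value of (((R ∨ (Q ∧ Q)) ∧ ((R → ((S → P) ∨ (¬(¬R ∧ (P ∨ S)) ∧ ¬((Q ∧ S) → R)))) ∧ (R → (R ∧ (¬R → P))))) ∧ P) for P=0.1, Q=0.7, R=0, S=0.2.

0.10

(Q ∧ Q) = min(0.7, 0.7) = 0.7
(R ∨ (Q ∧ Q)) = max(0, 0.7) = 0.7
(S → P): min(1, 1 − 0.2 + 0.1) = 0.9
¬R: Łukasiewicz ¬ gives 1 − 0 = 1
(P ∨ S) = max(0.1, 0.2) = 0.2
(¬R ∧ (P ∨ S)) = min(1, 0.2) = 0.2
¬(¬R ∧ (P ∨ S)): Łukasiewicz ¬ gives 1 − 0.2 = 0.8
(Q ∧ S) = min(0.7, 0.2) = 0.2
((Q ∧ S) → R): min(1, 1 − 0.2 + 0) = 0.8
¬((Q ∧ S) → R): Łukasiewicz ¬ gives 1 − 0.8 = 0.2
(¬(¬R ∧ (P ∨ S)) ∧ ¬((Q ∧ S) → R)) = min(0.8, 0.2) = 0.2
((S → P) ∨ (¬(¬R ∧ (P ∨ S)) ∧ ¬((Q ∧ S) → R))) = max(0.9, 0.2) = 0.9
(R → ((S → P) ∨ (¬(¬R ∧ (P ∨ S)) ∧ ¬((Q ∧ S) → R)))): min(1, 1 − 0 + 0.9) = 1
¬R: Łukasiewicz ¬ gives 1 − 0 = 1
(¬R → P): min(1, 1 − 1 + 0.1) = 0.1
(R ∧ (¬R → P)) = min(0, 0.1) = 0
(R → (R ∧ (¬R → P))): min(1, 1 − 0 + 0) = 1
((R → ((S → P) ∨ (¬(¬R ∧ (P ∨ S)) ∧ ¬((Q ∧ S) → R)))) ∧ (R → (R ∧ (¬R → P)))) = min(1, 1) = 1
((R ∨ (Q ∧ Q)) ∧ ((R → ((S → P) ∨ (¬(¬R ∧ (P ∨ S)) ∧ ¬((Q ∧ S) → R)))) ∧ (R → (R ∧ (¬R → P))))) = min(0.7, 1) = 0.7
(((R ∨ (Q ∧ Q)) ∧ ((R → ((S → P) ∨ (¬(¬R ∧ (P ∨ S)) ∧ ¬((Q ∧ S) → R)))) ∧ (R → (R ∧ (¬R → P))))) ∧ P) = min(0.7, 0.1) = 0.1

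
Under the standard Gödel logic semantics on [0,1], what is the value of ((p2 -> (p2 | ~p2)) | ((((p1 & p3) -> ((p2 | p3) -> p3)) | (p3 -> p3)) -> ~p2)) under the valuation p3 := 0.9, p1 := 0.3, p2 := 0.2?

~p2: Gödel ¬ of 0.2 = 0 (operand ≠ 0)
(p2 | ~p2) = max(0.2, 0) = 0.2
(p2 -> (p2 | ~p2)): 0.2 ≤ 0.2, so result = 1
(p1 & p3) = min(0.3, 0.9) = 0.3
(p2 | p3) = max(0.2, 0.9) = 0.9
((p2 | p3) -> p3): 0.9 ≤ 0.9, so result = 1
((p1 & p3) -> ((p2 | p3) -> p3)): 0.3 ≤ 1, so result = 1
(p3 -> p3): 0.9 ≤ 0.9, so result = 1
(((p1 & p3) -> ((p2 | p3) -> p3)) | (p3 -> p3)) = max(1, 1) = 1
~p2: Gödel ¬ of 0.2 = 0 (operand ≠ 0)
((((p1 & p3) -> ((p2 | p3) -> p3)) | (p3 -> p3)) -> ~p2): 1 > 0, so result = 0
((p2 -> (p2 | ~p2)) | ((((p1 & p3) -> ((p2 | p3) -> p3)) | (p3 -> p3)) -> ~p2)) = max(1, 0) = 1

1.00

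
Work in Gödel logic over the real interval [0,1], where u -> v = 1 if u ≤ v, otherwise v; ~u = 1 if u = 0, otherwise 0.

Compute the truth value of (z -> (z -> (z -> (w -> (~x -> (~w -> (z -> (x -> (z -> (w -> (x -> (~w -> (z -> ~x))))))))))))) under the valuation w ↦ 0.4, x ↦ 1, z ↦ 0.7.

~x: Gödel ¬ of 1 = 0 (operand ≠ 0)
~w: Gödel ¬ of 0.4 = 0 (operand ≠ 0)
~w: Gödel ¬ of 0.4 = 0 (operand ≠ 0)
~x: Gödel ¬ of 1 = 0 (operand ≠ 0)
(z -> ~x): 0.7 > 0, so result = 0
(~w -> (z -> ~x)): 0 ≤ 0, so result = 1
(x -> (~w -> (z -> ~x))): 1 ≤ 1, so result = 1
(w -> (x -> (~w -> (z -> ~x)))): 0.4 ≤ 1, so result = 1
(z -> (w -> (x -> (~w -> (z -> ~x))))): 0.7 ≤ 1, so result = 1
(x -> (z -> (w -> (x -> (~w -> (z -> ~x)))))): 1 ≤ 1, so result = 1
(z -> (x -> (z -> (w -> (x -> (~w -> (z -> ~x))))))): 0.7 ≤ 1, so result = 1
(~w -> (z -> (x -> (z -> (w -> (x -> (~w -> (z -> ~x)))))))): 0 ≤ 1, so result = 1
(~x -> (~w -> (z -> (x -> (z -> (w -> (x -> (~w -> (z -> ~x))))))))): 0 ≤ 1, so result = 1
(w -> (~x -> (~w -> (z -> (x -> (z -> (w -> (x -> (~w -> (z -> ~x)))))))))): 0.4 ≤ 1, so result = 1
(z -> (w -> (~x -> (~w -> (z -> (x -> (z -> (w -> (x -> (~w -> (z -> ~x))))))))))): 0.7 ≤ 1, so result = 1
(z -> (z -> (w -> (~x -> (~w -> (z -> (x -> (z -> (w -> (x -> (~w -> (z -> ~x)))))))))))): 0.7 ≤ 1, so result = 1
(z -> (z -> (z -> (w -> (~x -> (~w -> (z -> (x -> (z -> (w -> (x -> (~w -> (z -> ~x))))))))))))): 0.7 ≤ 1, so result = 1

1.00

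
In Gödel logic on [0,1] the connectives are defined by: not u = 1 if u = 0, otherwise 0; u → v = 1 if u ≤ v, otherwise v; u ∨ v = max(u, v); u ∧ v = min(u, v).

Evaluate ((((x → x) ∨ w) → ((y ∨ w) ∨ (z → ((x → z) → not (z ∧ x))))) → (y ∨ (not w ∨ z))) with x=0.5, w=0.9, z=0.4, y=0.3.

(x → x): 0.5 ≤ 0.5, so result = 1
((x → x) ∨ w) = max(1, 0.9) = 1
(y ∨ w) = max(0.3, 0.9) = 0.9
(x → z): 0.5 > 0.4, so result = 0.4
(z ∧ x) = min(0.4, 0.5) = 0.4
not (z ∧ x): Gödel ¬ of 0.4 = 0 (operand ≠ 0)
((x → z) → not (z ∧ x)): 0.4 > 0, so result = 0
(z → ((x → z) → not (z ∧ x))): 0.4 > 0, so result = 0
((y ∨ w) ∨ (z → ((x → z) → not (z ∧ x)))) = max(0.9, 0) = 0.9
(((x → x) ∨ w) → ((y ∨ w) ∨ (z → ((x → z) → not (z ∧ x))))): 1 > 0.9, so result = 0.9
not w: Gödel ¬ of 0.9 = 0 (operand ≠ 0)
(not w ∨ z) = max(0, 0.4) = 0.4
(y ∨ (not w ∨ z)) = max(0.3, 0.4) = 0.4
((((x → x) ∨ w) → ((y ∨ w) ∨ (z → ((x → z) → not (z ∧ x))))) → (y ∨ (not w ∨ z))): 0.9 > 0.4, so result = 0.4

0.40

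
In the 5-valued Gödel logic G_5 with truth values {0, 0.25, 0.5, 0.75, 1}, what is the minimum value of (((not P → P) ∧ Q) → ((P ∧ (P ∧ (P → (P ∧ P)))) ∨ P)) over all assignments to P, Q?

The minimum is attained at P = 0.25, Q = 0.5:
  not P: Gödel ¬ of 0.25 = 0 (operand ≠ 0)
  (not P → P): 0 ≤ 0.25, so result = 1
  ((not P → P) ∧ Q) = min(1, 0.5) = 0.5
  (P ∧ P) = min(0.25, 0.25) = 0.25
  (P → (P ∧ P)): 0.25 ≤ 0.25, so result = 1
  (P ∧ (P → (P ∧ P))) = min(0.25, 1) = 0.25
  (P ∧ (P ∧ (P → (P ∧ P)))) = min(0.25, 0.25) = 0.25
  ((P ∧ (P ∧ (P → (P ∧ P)))) ∨ P) = max(0.25, 0.25) = 0.25
  (((not P → P) ∧ Q) → ((P ∧ (P ∧ (P → (P ∧ P)))) ∨ P)): 0.5 > 0.25, so result = 0.25
Checking all 25 assignments confirms none give a value below 0.25.

0.25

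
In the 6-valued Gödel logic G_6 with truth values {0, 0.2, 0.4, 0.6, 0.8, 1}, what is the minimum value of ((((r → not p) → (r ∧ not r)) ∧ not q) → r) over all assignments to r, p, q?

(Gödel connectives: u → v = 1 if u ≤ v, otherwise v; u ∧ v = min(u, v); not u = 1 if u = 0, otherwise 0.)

0.20

The minimum is attained at r = 0.2, p = 0.2, q = 0:
  not p: Gödel ¬ of 0.2 = 0 (operand ≠ 0)
  (r → not p): 0.2 > 0, so result = 0
  not r: Gödel ¬ of 0.2 = 0 (operand ≠ 0)
  (r ∧ not r) = min(0.2, 0) = 0
  ((r → not p) → (r ∧ not r)): 0 ≤ 0, so result = 1
  not q: Gödel ¬ of 0 = 1 (operand is 0)
  (((r → not p) → (r ∧ not r)) ∧ not q) = min(1, 1) = 1
  ((((r → not p) → (r ∧ not r)) ∧ not q) → r): 1 > 0.2, so result = 0.2
Checking all 216 assignments confirms none give a value below 0.20.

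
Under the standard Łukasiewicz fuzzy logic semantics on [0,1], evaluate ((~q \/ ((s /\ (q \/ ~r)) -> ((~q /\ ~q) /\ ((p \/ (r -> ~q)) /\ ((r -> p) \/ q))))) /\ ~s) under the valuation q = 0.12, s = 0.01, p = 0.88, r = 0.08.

0.99

~q: Łukasiewicz ¬ gives 1 − 0.12 = 0.88
~r: Łukasiewicz ¬ gives 1 − 0.08 = 0.92
(q \/ ~r) = max(0.12, 0.92) = 0.92
(s /\ (q \/ ~r)) = min(0.01, 0.92) = 0.01
~q: Łukasiewicz ¬ gives 1 − 0.12 = 0.88
~q: Łukasiewicz ¬ gives 1 − 0.12 = 0.88
(~q /\ ~q) = min(0.88, 0.88) = 0.88
~q: Łukasiewicz ¬ gives 1 − 0.12 = 0.88
(r -> ~q): min(1, 1 − 0.08 + 0.88) = 1
(p \/ (r -> ~q)) = max(0.88, 1) = 1
(r -> p): min(1, 1 − 0.08 + 0.88) = 1
((r -> p) \/ q) = max(1, 0.12) = 1
((p \/ (r -> ~q)) /\ ((r -> p) \/ q)) = min(1, 1) = 1
((~q /\ ~q) /\ ((p \/ (r -> ~q)) /\ ((r -> p) \/ q))) = min(0.88, 1) = 0.88
((s /\ (q \/ ~r)) -> ((~q /\ ~q) /\ ((p \/ (r -> ~q)) /\ ((r -> p) \/ q)))): min(1, 1 − 0.01 + 0.88) = 1
(~q \/ ((s /\ (q \/ ~r)) -> ((~q /\ ~q) /\ ((p \/ (r -> ~q)) /\ ((r -> p) \/ q))))) = max(0.88, 1) = 1
~s: Łukasiewicz ¬ gives 1 − 0.01 = 0.99
((~q \/ ((s /\ (q \/ ~r)) -> ((~q /\ ~q) /\ ((p \/ (r -> ~q)) /\ ((r -> p) \/ q))))) /\ ~s) = min(1, 0.99) = 0.99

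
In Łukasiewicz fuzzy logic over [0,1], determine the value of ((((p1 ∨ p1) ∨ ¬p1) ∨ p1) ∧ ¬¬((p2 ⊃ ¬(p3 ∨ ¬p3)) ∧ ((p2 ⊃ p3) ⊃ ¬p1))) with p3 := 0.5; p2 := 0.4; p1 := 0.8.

(p1 ∨ p1) = max(0.8, 0.8) = 0.8
¬p1: Łukasiewicz ¬ gives 1 − 0.8 = 0.2
((p1 ∨ p1) ∨ ¬p1) = max(0.8, 0.2) = 0.8
(((p1 ∨ p1) ∨ ¬p1) ∨ p1) = max(0.8, 0.8) = 0.8
¬p3: Łukasiewicz ¬ gives 1 − 0.5 = 0.5
(p3 ∨ ¬p3) = max(0.5, 0.5) = 0.5
¬(p3 ∨ ¬p3): Łukasiewicz ¬ gives 1 − 0.5 = 0.5
(p2 ⊃ ¬(p3 ∨ ¬p3)): min(1, 1 − 0.4 + 0.5) = 1
(p2 ⊃ p3): min(1, 1 − 0.4 + 0.5) = 1
¬p1: Łukasiewicz ¬ gives 1 − 0.8 = 0.2
((p2 ⊃ p3) ⊃ ¬p1): min(1, 1 − 1 + 0.2) = 0.2
((p2 ⊃ ¬(p3 ∨ ¬p3)) ∧ ((p2 ⊃ p3) ⊃ ¬p1)) = min(1, 0.2) = 0.2
¬((p2 ⊃ ¬(p3 ∨ ¬p3)) ∧ ((p2 ⊃ p3) ⊃ ¬p1)): Łukasiewicz ¬ gives 1 − 0.2 = 0.8
¬¬((p2 ⊃ ¬(p3 ∨ ¬p3)) ∧ ((p2 ⊃ p3) ⊃ ¬p1)): Łukasiewicz ¬ gives 1 − 0.8 = 0.2
((((p1 ∨ p1) ∨ ¬p1) ∨ p1) ∧ ¬¬((p2 ⊃ ¬(p3 ∨ ¬p3)) ∧ ((p2 ⊃ p3) ⊃ ¬p1))) = min(0.8, 0.2) = 0.2

0.20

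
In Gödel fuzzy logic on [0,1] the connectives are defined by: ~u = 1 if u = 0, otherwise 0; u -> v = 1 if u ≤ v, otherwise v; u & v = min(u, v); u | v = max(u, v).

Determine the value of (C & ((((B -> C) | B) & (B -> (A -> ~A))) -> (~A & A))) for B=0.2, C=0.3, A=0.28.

(B -> C): 0.2 ≤ 0.3, so result = 1
((B -> C) | B) = max(1, 0.2) = 1
~A: Gödel ¬ of 0.28 = 0 (operand ≠ 0)
(A -> ~A): 0.28 > 0, so result = 0
(B -> (A -> ~A)): 0.2 > 0, so result = 0
(((B -> C) | B) & (B -> (A -> ~A))) = min(1, 0) = 0
~A: Gödel ¬ of 0.28 = 0 (operand ≠ 0)
(~A & A) = min(0, 0.28) = 0
((((B -> C) | B) & (B -> (A -> ~A))) -> (~A & A)): 0 ≤ 0, so result = 1
(C & ((((B -> C) | B) & (B -> (A -> ~A))) -> (~A & A))) = min(0.3, 1) = 0.3

0.30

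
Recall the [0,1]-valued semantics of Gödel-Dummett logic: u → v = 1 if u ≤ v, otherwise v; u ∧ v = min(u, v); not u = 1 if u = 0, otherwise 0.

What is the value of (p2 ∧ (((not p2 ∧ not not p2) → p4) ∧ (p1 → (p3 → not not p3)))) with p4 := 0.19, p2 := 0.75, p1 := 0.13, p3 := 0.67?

0.75

not p2: Gödel ¬ of 0.75 = 0 (operand ≠ 0)
not p2: Gödel ¬ of 0.75 = 0 (operand ≠ 0)
not not p2: Gödel ¬ of 0 = 1 (operand is 0)
(not p2 ∧ not not p2) = min(0, 1) = 0
((not p2 ∧ not not p2) → p4): 0 ≤ 0.19, so result = 1
not p3: Gödel ¬ of 0.67 = 0 (operand ≠ 0)
not not p3: Gödel ¬ of 0 = 1 (operand is 0)
(p3 → not not p3): 0.67 ≤ 1, so result = 1
(p1 → (p3 → not not p3)): 0.13 ≤ 1, so result = 1
(((not p2 ∧ not not p2) → p4) ∧ (p1 → (p3 → not not p3))) = min(1, 1) = 1
(p2 ∧ (((not p2 ∧ not not p2) → p4) ∧ (p1 → (p3 → not not p3)))) = min(0.75, 1) = 0.75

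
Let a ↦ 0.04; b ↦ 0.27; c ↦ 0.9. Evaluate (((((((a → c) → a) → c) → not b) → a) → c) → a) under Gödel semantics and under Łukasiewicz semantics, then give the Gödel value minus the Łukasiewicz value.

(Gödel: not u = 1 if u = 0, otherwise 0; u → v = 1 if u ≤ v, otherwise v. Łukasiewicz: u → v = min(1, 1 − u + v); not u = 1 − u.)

Gödel evaluation:
  (a → c): 0.04 ≤ 0.9, so result = 1
  ((a → c) → a): 1 > 0.04, so result = 0.04
  (((a → c) → a) → c): 0.04 ≤ 0.9, so result = 1
  not b: Gödel ¬ of 0.27 = 0 (operand ≠ 0)
  ((((a → c) → a) → c) → not b): 1 > 0, so result = 0
  (((((a → c) → a) → c) → not b) → a): 0 ≤ 0.04, so result = 1
  ((((((a → c) → a) → c) → not b) → a) → c): 1 > 0.9, so result = 0.9
  (((((((a → c) → a) → c) → not b) → a) → c) → a): 0.9 > 0.04, so result = 0.04
  Gödel value = 0.04
Łukasiewicz evaluation:
  (a → c): min(1, 1 − 0.04 + 0.9) = 1
  ((a → c) → a): min(1, 1 − 1 + 0.04) = 0.04
  (((a → c) → a) → c): min(1, 1 − 0.04 + 0.9) = 1
  not b: Łukasiewicz ¬ gives 1 − 0.27 = 0.73
  ((((a → c) → a) → c) → not b): min(1, 1 − 1 + 0.73) = 0.73
  (((((a → c) → a) → c) → not b) → a): min(1, 1 − 0.73 + 0.04) = 0.31
  ((((((a → c) → a) → c) → not b) → a) → c): min(1, 1 − 0.31 + 0.9) = 1
  (((((((a → c) → a) → c) → not b) → a) → c) → a): min(1, 1 − 1 + 0.04) = 0.04
  Łukasiewicz value = 0.04
Difference: 0.04 − 0.04 = 0.00

0.00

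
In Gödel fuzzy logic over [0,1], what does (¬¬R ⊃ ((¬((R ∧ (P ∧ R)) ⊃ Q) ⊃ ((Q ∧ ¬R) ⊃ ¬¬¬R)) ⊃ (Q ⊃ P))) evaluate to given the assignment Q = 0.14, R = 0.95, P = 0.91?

¬R: Gödel ¬ of 0.95 = 0 (operand ≠ 0)
¬¬R: Gödel ¬ of 0 = 1 (operand is 0)
(P ∧ R) = min(0.91, 0.95) = 0.91
(R ∧ (P ∧ R)) = min(0.95, 0.91) = 0.91
((R ∧ (P ∧ R)) ⊃ Q): 0.91 > 0.14, so result = 0.14
¬((R ∧ (P ∧ R)) ⊃ Q): Gödel ¬ of 0.14 = 0 (operand ≠ 0)
¬R: Gödel ¬ of 0.95 = 0 (operand ≠ 0)
(Q ∧ ¬R) = min(0.14, 0) = 0
¬R: Gödel ¬ of 0.95 = 0 (operand ≠ 0)
¬¬R: Gödel ¬ of 0 = 1 (operand is 0)
¬¬¬R: Gödel ¬ of 1 = 0 (operand ≠ 0)
((Q ∧ ¬R) ⊃ ¬¬¬R): 0 ≤ 0, so result = 1
(¬((R ∧ (P ∧ R)) ⊃ Q) ⊃ ((Q ∧ ¬R) ⊃ ¬¬¬R)): 0 ≤ 1, so result = 1
(Q ⊃ P): 0.14 ≤ 0.91, so result = 1
((¬((R ∧ (P ∧ R)) ⊃ Q) ⊃ ((Q ∧ ¬R) ⊃ ¬¬¬R)) ⊃ (Q ⊃ P)): 1 ≤ 1, so result = 1
(¬¬R ⊃ ((¬((R ∧ (P ∧ R)) ⊃ Q) ⊃ ((Q ∧ ¬R) ⊃ ¬¬¬R)) ⊃ (Q ⊃ P))): 1 ≤ 1, so result = 1

1.00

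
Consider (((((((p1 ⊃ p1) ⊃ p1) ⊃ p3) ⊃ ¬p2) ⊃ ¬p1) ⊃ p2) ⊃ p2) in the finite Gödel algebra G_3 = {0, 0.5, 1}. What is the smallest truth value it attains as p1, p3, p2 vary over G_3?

0.00

The minimum is attained at p1 = 0.5, p3 = 0, p2 = 0:
  (p1 ⊃ p1): 0.5 ≤ 0.5, so result = 1
  ((p1 ⊃ p1) ⊃ p1): 1 > 0.5, so result = 0.5
  (((p1 ⊃ p1) ⊃ p1) ⊃ p3): 0.5 > 0, so result = 0
  ¬p2: Gödel ¬ of 0 = 1 (operand is 0)
  ((((p1 ⊃ p1) ⊃ p1) ⊃ p3) ⊃ ¬p2): 0 ≤ 1, so result = 1
  ¬p1: Gödel ¬ of 0.5 = 0 (operand ≠ 0)
  (((((p1 ⊃ p1) ⊃ p1) ⊃ p3) ⊃ ¬p2) ⊃ ¬p1): 1 > 0, so result = 0
  ((((((p1 ⊃ p1) ⊃ p1) ⊃ p3) ⊃ ¬p2) ⊃ ¬p1) ⊃ p2): 0 ≤ 0, so result = 1
  (((((((p1 ⊃ p1) ⊃ p1) ⊃ p3) ⊃ ¬p2) ⊃ ¬p1) ⊃ p2) ⊃ p2): 1 > 0, so result = 0
Checking all 27 assignments confirms none give a value below 0.00.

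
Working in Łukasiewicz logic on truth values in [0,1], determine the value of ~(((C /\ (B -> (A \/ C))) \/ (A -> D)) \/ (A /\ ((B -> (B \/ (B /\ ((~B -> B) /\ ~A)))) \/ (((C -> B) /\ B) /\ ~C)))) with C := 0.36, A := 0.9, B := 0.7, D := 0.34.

(A \/ C) = max(0.9, 0.36) = 0.9
(B -> (A \/ C)): min(1, 1 − 0.7 + 0.9) = 1
(C /\ (B -> (A \/ C))) = min(0.36, 1) = 0.36
(A -> D): min(1, 1 − 0.9 + 0.34) = 0.44
((C /\ (B -> (A \/ C))) \/ (A -> D)) = max(0.36, 0.44) = 0.44
~B: Łukasiewicz ¬ gives 1 − 0.7 = 0.3
(~B -> B): min(1, 1 − 0.3 + 0.7) = 1
~A: Łukasiewicz ¬ gives 1 − 0.9 = 0.1
((~B -> B) /\ ~A) = min(1, 0.1) = 0.1
(B /\ ((~B -> B) /\ ~A)) = min(0.7, 0.1) = 0.1
(B \/ (B /\ ((~B -> B) /\ ~A))) = max(0.7, 0.1) = 0.7
(B -> (B \/ (B /\ ((~B -> B) /\ ~A)))): min(1, 1 − 0.7 + 0.7) = 1
(C -> B): min(1, 1 − 0.36 + 0.7) = 1
((C -> B) /\ B) = min(1, 0.7) = 0.7
~C: Łukasiewicz ¬ gives 1 − 0.36 = 0.64
(((C -> B) /\ B) /\ ~C) = min(0.7, 0.64) = 0.64
((B -> (B \/ (B /\ ((~B -> B) /\ ~A)))) \/ (((C -> B) /\ B) /\ ~C)) = max(1, 0.64) = 1
(A /\ ((B -> (B \/ (B /\ ((~B -> B) /\ ~A)))) \/ (((C -> B) /\ B) /\ ~C))) = min(0.9, 1) = 0.9
(((C /\ (B -> (A \/ C))) \/ (A -> D)) \/ (A /\ ((B -> (B \/ (B /\ ((~B -> B) /\ ~A)))) \/ (((C -> B) /\ B) /\ ~C)))) = max(0.44, 0.9) = 0.9
~(((C /\ (B -> (A \/ C))) \/ (A -> D)) \/ (A /\ ((B -> (B \/ (B /\ ((~B -> B) /\ ~A)))) \/ (((C -> B) /\ B) /\ ~C)))): Łukasiewicz ¬ gives 1 − 0.9 = 0.1

0.10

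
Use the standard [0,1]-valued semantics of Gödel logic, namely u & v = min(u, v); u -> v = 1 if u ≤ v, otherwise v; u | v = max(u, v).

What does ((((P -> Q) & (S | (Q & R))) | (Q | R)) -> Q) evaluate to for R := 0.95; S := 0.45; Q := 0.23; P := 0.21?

0.23

(P -> Q): 0.21 ≤ 0.23, so result = 1
(Q & R) = min(0.23, 0.95) = 0.23
(S | (Q & R)) = max(0.45, 0.23) = 0.45
((P -> Q) & (S | (Q & R))) = min(1, 0.45) = 0.45
(Q | R) = max(0.23, 0.95) = 0.95
(((P -> Q) & (S | (Q & R))) | (Q | R)) = max(0.45, 0.95) = 0.95
((((P -> Q) & (S | (Q & R))) | (Q | R)) -> Q): 0.95 > 0.23, so result = 0.23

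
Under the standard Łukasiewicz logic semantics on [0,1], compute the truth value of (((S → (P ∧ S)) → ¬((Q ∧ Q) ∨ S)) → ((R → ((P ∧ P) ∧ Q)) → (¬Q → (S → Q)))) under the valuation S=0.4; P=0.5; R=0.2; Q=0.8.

(P ∧ S) = min(0.5, 0.4) = 0.4
(S → (P ∧ S)): min(1, 1 − 0.4 + 0.4) = 1
(Q ∧ Q) = min(0.8, 0.8) = 0.8
((Q ∧ Q) ∨ S) = max(0.8, 0.4) = 0.8
¬((Q ∧ Q) ∨ S): Łukasiewicz ¬ gives 1 − 0.8 = 0.2
((S → (P ∧ S)) → ¬((Q ∧ Q) ∨ S)): min(1, 1 − 1 + 0.2) = 0.2
(P ∧ P) = min(0.5, 0.5) = 0.5
((P ∧ P) ∧ Q) = min(0.5, 0.8) = 0.5
(R → ((P ∧ P) ∧ Q)): min(1, 1 − 0.2 + 0.5) = 1
¬Q: Łukasiewicz ¬ gives 1 − 0.8 = 0.2
(S → Q): min(1, 1 − 0.4 + 0.8) = 1
(¬Q → (S → Q)): min(1, 1 − 0.2 + 1) = 1
((R → ((P ∧ P) ∧ Q)) → (¬Q → (S → Q))): min(1, 1 − 1 + 1) = 1
(((S → (P ∧ S)) → ¬((Q ∧ Q) ∨ S)) → ((R → ((P ∧ P) ∧ Q)) → (¬Q → (S → Q)))): min(1, 1 − 0.2 + 1) = 1

1.00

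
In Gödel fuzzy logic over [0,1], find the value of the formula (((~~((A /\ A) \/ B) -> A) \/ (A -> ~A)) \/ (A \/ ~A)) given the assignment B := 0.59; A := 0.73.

(A /\ A) = min(0.73, 0.73) = 0.73
((A /\ A) \/ B) = max(0.73, 0.59) = 0.73
~((A /\ A) \/ B): Gödel ¬ of 0.73 = 0 (operand ≠ 0)
~~((A /\ A) \/ B): Gödel ¬ of 0 = 1 (operand is 0)
(~~((A /\ A) \/ B) -> A): 1 > 0.73, so result = 0.73
~A: Gödel ¬ of 0.73 = 0 (operand ≠ 0)
(A -> ~A): 0.73 > 0, so result = 0
((~~((A /\ A) \/ B) -> A) \/ (A -> ~A)) = max(0.73, 0) = 0.73
~A: Gödel ¬ of 0.73 = 0 (operand ≠ 0)
(A \/ ~A) = max(0.73, 0) = 0.73
(((~~((A /\ A) \/ B) -> A) \/ (A -> ~A)) \/ (A \/ ~A)) = max(0.73, 0.73) = 0.73

0.73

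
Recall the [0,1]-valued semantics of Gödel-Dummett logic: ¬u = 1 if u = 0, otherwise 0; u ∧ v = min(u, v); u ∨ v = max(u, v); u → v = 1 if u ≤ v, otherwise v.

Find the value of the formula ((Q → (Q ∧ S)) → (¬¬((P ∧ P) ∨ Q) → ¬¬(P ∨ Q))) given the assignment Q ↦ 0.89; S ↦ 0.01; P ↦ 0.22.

(Q ∧ S) = min(0.89, 0.01) = 0.01
(Q → (Q ∧ S)): 0.89 > 0.01, so result = 0.01
(P ∧ P) = min(0.22, 0.22) = 0.22
((P ∧ P) ∨ Q) = max(0.22, 0.89) = 0.89
¬((P ∧ P) ∨ Q): Gödel ¬ of 0.89 = 0 (operand ≠ 0)
¬¬((P ∧ P) ∨ Q): Gödel ¬ of 0 = 1 (operand is 0)
(P ∨ Q) = max(0.22, 0.89) = 0.89
¬(P ∨ Q): Gödel ¬ of 0.89 = 0 (operand ≠ 0)
¬¬(P ∨ Q): Gödel ¬ of 0 = 1 (operand is 0)
(¬¬((P ∧ P) ∨ Q) → ¬¬(P ∨ Q)): 1 ≤ 1, so result = 1
((Q → (Q ∧ S)) → (¬¬((P ∧ P) ∨ Q) → ¬¬(P ∨ Q))): 0.01 ≤ 1, so result = 1

1.00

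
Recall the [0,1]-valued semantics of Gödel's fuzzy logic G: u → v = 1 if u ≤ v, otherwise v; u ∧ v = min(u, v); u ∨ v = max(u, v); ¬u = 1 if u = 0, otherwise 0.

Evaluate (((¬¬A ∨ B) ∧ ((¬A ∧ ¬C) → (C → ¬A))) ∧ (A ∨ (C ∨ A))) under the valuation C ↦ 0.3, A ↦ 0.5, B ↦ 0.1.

¬A: Gödel ¬ of 0.5 = 0 (operand ≠ 0)
¬¬A: Gödel ¬ of 0 = 1 (operand is 0)
(¬¬A ∨ B) = max(1, 0.1) = 1
¬A: Gödel ¬ of 0.5 = 0 (operand ≠ 0)
¬C: Gödel ¬ of 0.3 = 0 (operand ≠ 0)
(¬A ∧ ¬C) = min(0, 0) = 0
¬A: Gödel ¬ of 0.5 = 0 (operand ≠ 0)
(C → ¬A): 0.3 > 0, so result = 0
((¬A ∧ ¬C) → (C → ¬A)): 0 ≤ 0, so result = 1
((¬¬A ∨ B) ∧ ((¬A ∧ ¬C) → (C → ¬A))) = min(1, 1) = 1
(C ∨ A) = max(0.3, 0.5) = 0.5
(A ∨ (C ∨ A)) = max(0.5, 0.5) = 0.5
(((¬¬A ∨ B) ∧ ((¬A ∧ ¬C) → (C → ¬A))) ∧ (A ∨ (C ∨ A))) = min(1, 0.5) = 0.5

0.50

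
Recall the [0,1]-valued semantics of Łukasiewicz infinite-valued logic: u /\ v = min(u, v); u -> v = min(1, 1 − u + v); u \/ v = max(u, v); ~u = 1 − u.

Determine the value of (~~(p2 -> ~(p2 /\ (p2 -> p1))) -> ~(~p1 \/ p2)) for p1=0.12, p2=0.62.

(p2 -> p1): min(1, 1 − 0.62 + 0.12) = 0.5
(p2 /\ (p2 -> p1)) = min(0.62, 0.5) = 0.5
~(p2 /\ (p2 -> p1)): Łukasiewicz ¬ gives 1 − 0.5 = 0.5
(p2 -> ~(p2 /\ (p2 -> p1))): min(1, 1 − 0.62 + 0.5) = 0.88
~(p2 -> ~(p2 /\ (p2 -> p1))): Łukasiewicz ¬ gives 1 − 0.88 = 0.12
~~(p2 -> ~(p2 /\ (p2 -> p1))): Łukasiewicz ¬ gives 1 − 0.12 = 0.88
~p1: Łukasiewicz ¬ gives 1 − 0.12 = 0.88
(~p1 \/ p2) = max(0.88, 0.62) = 0.88
~(~p1 \/ p2): Łukasiewicz ¬ gives 1 − 0.88 = 0.12
(~~(p2 -> ~(p2 /\ (p2 -> p1))) -> ~(~p1 \/ p2)): min(1, 1 − 0.88 + 0.12) = 0.24

0.24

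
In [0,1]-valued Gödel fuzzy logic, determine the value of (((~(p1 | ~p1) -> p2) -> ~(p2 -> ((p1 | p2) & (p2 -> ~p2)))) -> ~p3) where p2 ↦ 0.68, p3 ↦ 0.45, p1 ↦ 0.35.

~p1: Gödel ¬ of 0.35 = 0 (operand ≠ 0)
(p1 | ~p1) = max(0.35, 0) = 0.35
~(p1 | ~p1): Gödel ¬ of 0.35 = 0 (operand ≠ 0)
(~(p1 | ~p1) -> p2): 0 ≤ 0.68, so result = 1
(p1 | p2) = max(0.35, 0.68) = 0.68
~p2: Gödel ¬ of 0.68 = 0 (operand ≠ 0)
(p2 -> ~p2): 0.68 > 0, so result = 0
((p1 | p2) & (p2 -> ~p2)) = min(0.68, 0) = 0
(p2 -> ((p1 | p2) & (p2 -> ~p2))): 0.68 > 0, so result = 0
~(p2 -> ((p1 | p2) & (p2 -> ~p2))): Gödel ¬ of 0 = 1 (operand is 0)
((~(p1 | ~p1) -> p2) -> ~(p2 -> ((p1 | p2) & (p2 -> ~p2)))): 1 ≤ 1, so result = 1
~p3: Gödel ¬ of 0.45 = 0 (operand ≠ 0)
(((~(p1 | ~p1) -> p2) -> ~(p2 -> ((p1 | p2) & (p2 -> ~p2)))) -> ~p3): 1 > 0, so result = 0

0.00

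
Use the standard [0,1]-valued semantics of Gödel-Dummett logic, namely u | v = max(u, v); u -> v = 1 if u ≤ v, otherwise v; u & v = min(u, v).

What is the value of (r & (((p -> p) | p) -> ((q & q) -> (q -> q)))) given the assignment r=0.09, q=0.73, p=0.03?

0.09

(p -> p): 0.03 ≤ 0.03, so result = 1
((p -> p) | p) = max(1, 0.03) = 1
(q & q) = min(0.73, 0.73) = 0.73
(q -> q): 0.73 ≤ 0.73, so result = 1
((q & q) -> (q -> q)): 0.73 ≤ 1, so result = 1
(((p -> p) | p) -> ((q & q) -> (q -> q))): 1 ≤ 1, so result = 1
(r & (((p -> p) | p) -> ((q & q) -> (q -> q)))) = min(0.09, 1) = 0.09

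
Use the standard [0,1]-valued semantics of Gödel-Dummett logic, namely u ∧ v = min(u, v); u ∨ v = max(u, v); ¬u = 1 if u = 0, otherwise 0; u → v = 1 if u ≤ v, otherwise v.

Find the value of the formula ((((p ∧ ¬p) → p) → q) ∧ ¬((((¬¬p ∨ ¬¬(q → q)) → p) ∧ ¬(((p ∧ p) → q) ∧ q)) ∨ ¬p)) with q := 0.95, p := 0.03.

0.95

¬p: Gödel ¬ of 0.03 = 0 (operand ≠ 0)
(p ∧ ¬p) = min(0.03, 0) = 0
((p ∧ ¬p) → p): 0 ≤ 0.03, so result = 1
(((p ∧ ¬p) → p) → q): 1 > 0.95, so result = 0.95
¬p: Gödel ¬ of 0.03 = 0 (operand ≠ 0)
¬¬p: Gödel ¬ of 0 = 1 (operand is 0)
(q → q): 0.95 ≤ 0.95, so result = 1
¬(q → q): Gödel ¬ of 1 = 0 (operand ≠ 0)
¬¬(q → q): Gödel ¬ of 0 = 1 (operand is 0)
(¬¬p ∨ ¬¬(q → q)) = max(1, 1) = 1
((¬¬p ∨ ¬¬(q → q)) → p): 1 > 0.03, so result = 0.03
(p ∧ p) = min(0.03, 0.03) = 0.03
((p ∧ p) → q): 0.03 ≤ 0.95, so result = 1
(((p ∧ p) → q) ∧ q) = min(1, 0.95) = 0.95
¬(((p ∧ p) → q) ∧ q): Gödel ¬ of 0.95 = 0 (operand ≠ 0)
(((¬¬p ∨ ¬¬(q → q)) → p) ∧ ¬(((p ∧ p) → q) ∧ q)) = min(0.03, 0) = 0
¬p: Gödel ¬ of 0.03 = 0 (operand ≠ 0)
((((¬¬p ∨ ¬¬(q → q)) → p) ∧ ¬(((p ∧ p) → q) ∧ q)) ∨ ¬p) = max(0, 0) = 0
¬((((¬¬p ∨ ¬¬(q → q)) → p) ∧ ¬(((p ∧ p) → q) ∧ q)) ∨ ¬p): Gödel ¬ of 0 = 1 (operand is 0)
((((p ∧ ¬p) → p) → q) ∧ ¬((((¬¬p ∨ ¬¬(q → q)) → p) ∧ ¬(((p ∧ p) → q) ∧ q)) ∨ ¬p)) = min(0.95, 1) = 0.95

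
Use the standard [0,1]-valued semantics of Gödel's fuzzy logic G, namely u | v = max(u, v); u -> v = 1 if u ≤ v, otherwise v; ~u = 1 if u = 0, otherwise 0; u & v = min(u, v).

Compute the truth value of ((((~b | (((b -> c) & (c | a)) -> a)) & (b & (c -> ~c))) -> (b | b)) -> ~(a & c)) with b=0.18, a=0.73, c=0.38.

~b: Gödel ¬ of 0.18 = 0 (operand ≠ 0)
(b -> c): 0.18 ≤ 0.38, so result = 1
(c | a) = max(0.38, 0.73) = 0.73
((b -> c) & (c | a)) = min(1, 0.73) = 0.73
(((b -> c) & (c | a)) -> a): 0.73 ≤ 0.73, so result = 1
(~b | (((b -> c) & (c | a)) -> a)) = max(0, 1) = 1
~c: Gödel ¬ of 0.38 = 0 (operand ≠ 0)
(c -> ~c): 0.38 > 0, so result = 0
(b & (c -> ~c)) = min(0.18, 0) = 0
((~b | (((b -> c) & (c | a)) -> a)) & (b & (c -> ~c))) = min(1, 0) = 0
(b | b) = max(0.18, 0.18) = 0.18
(((~b | (((b -> c) & (c | a)) -> a)) & (b & (c -> ~c))) -> (b | b)): 0 ≤ 0.18, so result = 1
(a & c) = min(0.73, 0.38) = 0.38
~(a & c): Gödel ¬ of 0.38 = 0 (operand ≠ 0)
((((~b | (((b -> c) & (c | a)) -> a)) & (b & (c -> ~c))) -> (b | b)) -> ~(a & c)): 1 > 0, so result = 0

0.00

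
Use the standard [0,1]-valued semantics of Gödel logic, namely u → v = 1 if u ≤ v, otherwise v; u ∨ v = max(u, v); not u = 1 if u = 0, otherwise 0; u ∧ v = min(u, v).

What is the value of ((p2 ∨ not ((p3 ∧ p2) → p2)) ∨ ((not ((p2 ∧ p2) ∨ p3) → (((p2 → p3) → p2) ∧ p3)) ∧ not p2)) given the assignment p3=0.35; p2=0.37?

(p3 ∧ p2) = min(0.35, 0.37) = 0.35
((p3 ∧ p2) → p2): 0.35 ≤ 0.37, so result = 1
not ((p3 ∧ p2) → p2): Gödel ¬ of 1 = 0 (operand ≠ 0)
(p2 ∨ not ((p3 ∧ p2) → p2)) = max(0.37, 0) = 0.37
(p2 ∧ p2) = min(0.37, 0.37) = 0.37
((p2 ∧ p2) ∨ p3) = max(0.37, 0.35) = 0.37
not ((p2 ∧ p2) ∨ p3): Gödel ¬ of 0.37 = 0 (operand ≠ 0)
(p2 → p3): 0.37 > 0.35, so result = 0.35
((p2 → p3) → p2): 0.35 ≤ 0.37, so result = 1
(((p2 → p3) → p2) ∧ p3) = min(1, 0.35) = 0.35
(not ((p2 ∧ p2) ∨ p3) → (((p2 → p3) → p2) ∧ p3)): 0 ≤ 0.35, so result = 1
not p2: Gödel ¬ of 0.37 = 0 (operand ≠ 0)
((not ((p2 ∧ p2) ∨ p3) → (((p2 → p3) → p2) ∧ p3)) ∧ not p2) = min(1, 0) = 0
((p2 ∨ not ((p3 ∧ p2) → p2)) ∨ ((not ((p2 ∧ p2) ∨ p3) → (((p2 → p3) → p2) ∧ p3)) ∧ not p2)) = max(0.37, 0) = 0.37

0.37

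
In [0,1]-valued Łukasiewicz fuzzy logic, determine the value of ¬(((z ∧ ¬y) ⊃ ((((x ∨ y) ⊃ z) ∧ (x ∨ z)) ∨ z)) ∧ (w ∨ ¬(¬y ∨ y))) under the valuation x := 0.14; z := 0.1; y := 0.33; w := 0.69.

¬y: Łukasiewicz ¬ gives 1 − 0.33 = 0.67
(z ∧ ¬y) = min(0.1, 0.67) = 0.1
(x ∨ y) = max(0.14, 0.33) = 0.33
((x ∨ y) ⊃ z): min(1, 1 − 0.33 + 0.1) = 0.77
(x ∨ z) = max(0.14, 0.1) = 0.14
(((x ∨ y) ⊃ z) ∧ (x ∨ z)) = min(0.77, 0.14) = 0.14
((((x ∨ y) ⊃ z) ∧ (x ∨ z)) ∨ z) = max(0.14, 0.1) = 0.14
((z ∧ ¬y) ⊃ ((((x ∨ y) ⊃ z) ∧ (x ∨ z)) ∨ z)): min(1, 1 − 0.1 + 0.14) = 1
¬y: Łukasiewicz ¬ gives 1 − 0.33 = 0.67
(¬y ∨ y) = max(0.67, 0.33) = 0.67
¬(¬y ∨ y): Łukasiewicz ¬ gives 1 − 0.67 = 0.33
(w ∨ ¬(¬y ∨ y)) = max(0.69, 0.33) = 0.69
(((z ∧ ¬y) ⊃ ((((x ∨ y) ⊃ z) ∧ (x ∨ z)) ∨ z)) ∧ (w ∨ ¬(¬y ∨ y))) = min(1, 0.69) = 0.69
¬(((z ∧ ¬y) ⊃ ((((x ∨ y) ⊃ z) ∧ (x ∨ z)) ∨ z)) ∧ (w ∨ ¬(¬y ∨ y))): Łukasiewicz ¬ gives 1 − 0.69 = 0.31

0.31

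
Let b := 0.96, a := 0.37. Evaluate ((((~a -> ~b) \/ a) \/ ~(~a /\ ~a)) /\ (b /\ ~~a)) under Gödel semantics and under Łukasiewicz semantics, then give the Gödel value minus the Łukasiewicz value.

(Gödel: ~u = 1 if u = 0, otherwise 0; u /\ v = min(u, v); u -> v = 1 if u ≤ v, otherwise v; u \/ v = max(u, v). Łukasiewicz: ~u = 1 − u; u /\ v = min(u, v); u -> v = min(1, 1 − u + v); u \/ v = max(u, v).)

Gödel evaluation:
  ~a: Gödel ¬ of 0.37 = 0 (operand ≠ 0)
  ~b: Gödel ¬ of 0.96 = 0 (operand ≠ 0)
  (~a -> ~b): 0 ≤ 0, so result = 1
  ((~a -> ~b) \/ a) = max(1, 0.37) = 1
  ~a: Gödel ¬ of 0.37 = 0 (operand ≠ 0)
  ~a: Gödel ¬ of 0.37 = 0 (operand ≠ 0)
  (~a /\ ~a) = min(0, 0) = 0
  ~(~a /\ ~a): Gödel ¬ of 0 = 1 (operand is 0)
  (((~a -> ~b) \/ a) \/ ~(~a /\ ~a)) = max(1, 1) = 1
  ~a: Gödel ¬ of 0.37 = 0 (operand ≠ 0)
  ~~a: Gödel ¬ of 0 = 1 (operand is 0)
  (b /\ ~~a) = min(0.96, 1) = 0.96
  ((((~a -> ~b) \/ a) \/ ~(~a /\ ~a)) /\ (b /\ ~~a)) = min(1, 0.96) = 0.96
  Gödel value = 0.96
Łukasiewicz evaluation:
  ~a: Łukasiewicz ¬ gives 1 − 0.37 = 0.63
  ~b: Łukasiewicz ¬ gives 1 − 0.96 = 0.04
  (~a -> ~b): min(1, 1 − 0.63 + 0.04) = 0.41
  ((~a -> ~b) \/ a) = max(0.41, 0.37) = 0.41
  ~a: Łukasiewicz ¬ gives 1 − 0.37 = 0.63
  ~a: Łukasiewicz ¬ gives 1 − 0.37 = 0.63
  (~a /\ ~a) = min(0.63, 0.63) = 0.63
  ~(~a /\ ~a): Łukasiewicz ¬ gives 1 − 0.63 = 0.37
  (((~a -> ~b) \/ a) \/ ~(~a /\ ~a)) = max(0.41, 0.37) = 0.41
  ~a: Łukasiewicz ¬ gives 1 − 0.37 = 0.63
  ~~a: Łukasiewicz ¬ gives 1 − 0.63 = 0.37
  (b /\ ~~a) = min(0.96, 0.37) = 0.37
  ((((~a -> ~b) \/ a) \/ ~(~a /\ ~a)) /\ (b /\ ~~a)) = min(0.41, 0.37) = 0.37
  Łukasiewicz value = 0.37
Difference: 0.96 − 0.37 = 0.59

0.59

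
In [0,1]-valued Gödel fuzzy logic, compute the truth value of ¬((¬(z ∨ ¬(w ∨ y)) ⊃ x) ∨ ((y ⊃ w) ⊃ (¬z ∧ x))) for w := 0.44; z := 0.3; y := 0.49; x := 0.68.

(w ∨ y) = max(0.44, 0.49) = 0.49
¬(w ∨ y): Gödel ¬ of 0.49 = 0 (operand ≠ 0)
(z ∨ ¬(w ∨ y)) = max(0.3, 0) = 0.3
¬(z ∨ ¬(w ∨ y)): Gödel ¬ of 0.3 = 0 (operand ≠ 0)
(¬(z ∨ ¬(w ∨ y)) ⊃ x): 0 ≤ 0.68, so result = 1
(y ⊃ w): 0.49 > 0.44, so result = 0.44
¬z: Gödel ¬ of 0.3 = 0 (operand ≠ 0)
(¬z ∧ x) = min(0, 0.68) = 0
((y ⊃ w) ⊃ (¬z ∧ x)): 0.44 > 0, so result = 0
((¬(z ∨ ¬(w ∨ y)) ⊃ x) ∨ ((y ⊃ w) ⊃ (¬z ∧ x))) = max(1, 0) = 1
¬((¬(z ∨ ¬(w ∨ y)) ⊃ x) ∨ ((y ⊃ w) ⊃ (¬z ∧ x))): Gödel ¬ of 1 = 0 (operand ≠ 0)

0.00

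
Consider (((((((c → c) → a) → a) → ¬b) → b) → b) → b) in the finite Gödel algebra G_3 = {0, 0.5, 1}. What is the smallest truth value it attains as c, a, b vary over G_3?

0.00

The minimum is attained at c = 0, a = 0, b = 0:
  (c → c): 0 ≤ 0, so result = 1
  ((c → c) → a): 1 > 0, so result = 0
  (((c → c) → a) → a): 0 ≤ 0, so result = 1
  ¬b: Gödel ¬ of 0 = 1 (operand is 0)
  ((((c → c) → a) → a) → ¬b): 1 ≤ 1, so result = 1
  (((((c → c) → a) → a) → ¬b) → b): 1 > 0, so result = 0
  ((((((c → c) → a) → a) → ¬b) → b) → b): 0 ≤ 0, so result = 1
  (((((((c → c) → a) → a) → ¬b) → b) → b) → b): 1 > 0, so result = 0
Checking all 27 assignments confirms none give a value below 0.00.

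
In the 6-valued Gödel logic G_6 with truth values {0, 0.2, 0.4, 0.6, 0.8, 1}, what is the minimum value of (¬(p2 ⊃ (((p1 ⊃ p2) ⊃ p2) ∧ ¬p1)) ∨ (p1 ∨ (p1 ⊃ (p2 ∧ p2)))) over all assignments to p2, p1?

The minimum is attained at p2 = 0, p1 = 0.2:
  (p1 ⊃ p2): 0.2 > 0, so result = 0
  ((p1 ⊃ p2) ⊃ p2): 0 ≤ 0, so result = 1
  ¬p1: Gödel ¬ of 0.2 = 0 (operand ≠ 0)
  (((p1 ⊃ p2) ⊃ p2) ∧ ¬p1) = min(1, 0) = 0
  (p2 ⊃ (((p1 ⊃ p2) ⊃ p2) ∧ ¬p1)): 0 ≤ 0, so result = 1
  ¬(p2 ⊃ (((p1 ⊃ p2) ⊃ p2) ∧ ¬p1)): Gödel ¬ of 1 = 0 (operand ≠ 0)
  (p2 ∧ p2) = min(0, 0) = 0
  (p1 ⊃ (p2 ∧ p2)): 0.2 > 0, so result = 0
  (p1 ∨ (p1 ⊃ (p2 ∧ p2))) = max(0.2, 0) = 0.2
  (¬(p2 ⊃ (((p1 ⊃ p2) ⊃ p2) ∧ ¬p1)) ∨ (p1 ∨ (p1 ⊃ (p2 ∧ p2)))) = max(0, 0.2) = 0.2
Checking all 36 assignments confirms none give a value below 0.20.

0.20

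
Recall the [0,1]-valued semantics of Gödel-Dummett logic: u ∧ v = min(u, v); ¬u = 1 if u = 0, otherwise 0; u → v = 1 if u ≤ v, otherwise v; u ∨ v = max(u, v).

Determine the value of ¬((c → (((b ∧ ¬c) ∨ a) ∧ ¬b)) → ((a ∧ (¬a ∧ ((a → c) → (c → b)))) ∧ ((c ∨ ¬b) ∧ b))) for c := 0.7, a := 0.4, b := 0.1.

0.00

¬c: Gödel ¬ of 0.7 = 0 (operand ≠ 0)
(b ∧ ¬c) = min(0.1, 0) = 0
((b ∧ ¬c) ∨ a) = max(0, 0.4) = 0.4
¬b: Gödel ¬ of 0.1 = 0 (operand ≠ 0)
(((b ∧ ¬c) ∨ a) ∧ ¬b) = min(0.4, 0) = 0
(c → (((b ∧ ¬c) ∨ a) ∧ ¬b)): 0.7 > 0, so result = 0
¬a: Gödel ¬ of 0.4 = 0 (operand ≠ 0)
(a → c): 0.4 ≤ 0.7, so result = 1
(c → b): 0.7 > 0.1, so result = 0.1
((a → c) → (c → b)): 1 > 0.1, so result = 0.1
(¬a ∧ ((a → c) → (c → b))) = min(0, 0.1) = 0
(a ∧ (¬a ∧ ((a → c) → (c → b)))) = min(0.4, 0) = 0
¬b: Gödel ¬ of 0.1 = 0 (operand ≠ 0)
(c ∨ ¬b) = max(0.7, 0) = 0.7
((c ∨ ¬b) ∧ b) = min(0.7, 0.1) = 0.1
((a ∧ (¬a ∧ ((a → c) → (c → b)))) ∧ ((c ∨ ¬b) ∧ b)) = min(0, 0.1) = 0
((c → (((b ∧ ¬c) ∨ a) ∧ ¬b)) → ((a ∧ (¬a ∧ ((a → c) → (c → b)))) ∧ ((c ∨ ¬b) ∧ b))): 0 ≤ 0, so result = 1
¬((c → (((b ∧ ¬c) ∨ a) ∧ ¬b)) → ((a ∧ (¬a ∧ ((a → c) → (c → b)))) ∧ ((c ∨ ¬b) ∧ b))): Gödel ¬ of 1 = 0 (operand ≠ 0)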